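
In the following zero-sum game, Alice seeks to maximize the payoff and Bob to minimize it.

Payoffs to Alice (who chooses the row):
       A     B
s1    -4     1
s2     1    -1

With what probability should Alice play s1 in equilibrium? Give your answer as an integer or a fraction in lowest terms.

2/7

Row minima are -4 and -1, so Alice's maximin is -1; column maxima are 1 and 1, so Bob's minimax is 1. These differ, so the equilibrium is in mixed strategies.
Let Alice play s1 with probability p. Bob is indifferent when −4p + (1−p) = p − (1−p), giving p = 2/7.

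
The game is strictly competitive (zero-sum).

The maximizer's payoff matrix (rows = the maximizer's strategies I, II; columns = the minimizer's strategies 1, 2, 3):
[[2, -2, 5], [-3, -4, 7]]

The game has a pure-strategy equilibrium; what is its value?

Row minima: -2, -4 → the maximizer's maximin is -2.
Column maxima: 2, -2, 7 → the minimizer's minimax is -2.
They coincide at (I, 2), so the value is -2.

-2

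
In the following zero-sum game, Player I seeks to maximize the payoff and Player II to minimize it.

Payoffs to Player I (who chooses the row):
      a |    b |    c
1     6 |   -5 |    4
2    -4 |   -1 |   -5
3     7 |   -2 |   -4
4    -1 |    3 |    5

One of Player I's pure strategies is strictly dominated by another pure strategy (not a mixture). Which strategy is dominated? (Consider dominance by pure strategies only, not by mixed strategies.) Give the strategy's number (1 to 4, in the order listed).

2

Compare 2 with 4: -1 > -4, 3 > -1, 5 > -5.
So 4 strictly dominates 2 for Player I; 2 is strictly dominated.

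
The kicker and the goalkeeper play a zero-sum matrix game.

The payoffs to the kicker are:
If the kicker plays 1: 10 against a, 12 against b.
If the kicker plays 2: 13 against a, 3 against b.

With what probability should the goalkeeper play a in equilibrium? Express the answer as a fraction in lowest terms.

3/4

Row minima are 10 and 3, so the kicker's maximin is 10; column maxima are 13 and 12, so the goalkeeper's minimax is 12. These differ, so the equilibrium is in mixed strategies.
Let the goalkeeper play a with probability q. The kicker is indifferent when 10q + 12(1−q) = 13q + 3(1−q), giving q = 3/4.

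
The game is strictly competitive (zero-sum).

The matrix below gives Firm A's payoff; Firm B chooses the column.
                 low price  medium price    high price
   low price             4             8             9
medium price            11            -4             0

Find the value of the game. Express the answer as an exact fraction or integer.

Column high price is strictly dominated by medium price for Firm B (it gives Firm A more in every row).
The remaining 2×2 game on (low price, medium price) × (low price, medium price) has no saddle point. Let Firm A play low price with probability p; indifference gives 4p + 11(1−p) = 8p − 4(1−p), so p = 15/19.
Similarly Firm B's optimal q on low price is 12/19, and the value is 4·(12/19) + (8)·(7/19) = 104/19.

104/19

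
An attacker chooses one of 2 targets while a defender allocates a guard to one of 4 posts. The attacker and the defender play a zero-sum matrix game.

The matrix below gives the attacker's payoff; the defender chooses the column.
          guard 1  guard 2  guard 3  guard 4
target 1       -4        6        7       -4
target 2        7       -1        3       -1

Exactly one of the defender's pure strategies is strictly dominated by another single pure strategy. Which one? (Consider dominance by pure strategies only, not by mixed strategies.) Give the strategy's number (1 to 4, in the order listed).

The defender prefers columns that give the attacker less. Compare guard 3 with guard 2: 6 < 7, -1 < 3.
So guard 2 strictly dominates guard 3 for the defender; guard 3 is strictly dominated.

3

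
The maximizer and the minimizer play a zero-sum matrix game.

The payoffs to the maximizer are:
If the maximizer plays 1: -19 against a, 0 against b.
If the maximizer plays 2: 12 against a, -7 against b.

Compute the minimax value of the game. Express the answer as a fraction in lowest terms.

-7/2

Row minima are -19 and -7, so the maximizer's maximin is -7; column maxima are 12 and 0, so the minimizer's minimax is 0. These differ, so the equilibrium is in mixed strategies.
Let the maximizer play 1 with probability p. The minimizer is indifferent when −19p + 12(1−p) = −7(1−p), giving p = 1/2.
Let the minimizer play a with probability q. The maximizer is indifferent when −19q = 12q − 7(1−q), giving q = 7/38.
The value is -19·(7/38) + (0)·(31/38) = -7/2.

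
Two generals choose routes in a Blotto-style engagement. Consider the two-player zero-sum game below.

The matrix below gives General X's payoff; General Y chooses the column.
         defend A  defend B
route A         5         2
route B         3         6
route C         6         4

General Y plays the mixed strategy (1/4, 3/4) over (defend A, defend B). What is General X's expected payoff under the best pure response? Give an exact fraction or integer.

21/4

route A: (5)·(1/4) + (2)·(3/4) = 11/4.
route B: (3)·(1/4) + (6)·(3/4) = 21/4.
route C: (6)·(1/4) + (4)·(3/4) = 9/2.
The best pure response is route B with expected payoff 21/4.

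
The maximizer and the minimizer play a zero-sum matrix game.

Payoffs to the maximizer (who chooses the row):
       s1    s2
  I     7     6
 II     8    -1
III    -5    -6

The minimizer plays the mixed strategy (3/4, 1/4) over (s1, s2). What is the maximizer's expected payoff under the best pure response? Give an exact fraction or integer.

27/4

I: (7)·(3/4) + (6)·(1/4) = 27/4.
II: (8)·(3/4) + (-1)·(1/4) = 23/4.
III: (-5)·(3/4) + (-6)·(1/4) = -21/4.
The best pure response is I with expected payoff 27/4.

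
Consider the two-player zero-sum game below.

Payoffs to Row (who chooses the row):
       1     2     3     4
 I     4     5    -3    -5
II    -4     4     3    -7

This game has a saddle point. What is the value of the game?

Row minima: -5, -7 → Row's maximin is -5.
Column maxima: 4, 5, 3, -5 → Column's minimax is -5.
They coincide at (I, 4), so the value is -5.

-5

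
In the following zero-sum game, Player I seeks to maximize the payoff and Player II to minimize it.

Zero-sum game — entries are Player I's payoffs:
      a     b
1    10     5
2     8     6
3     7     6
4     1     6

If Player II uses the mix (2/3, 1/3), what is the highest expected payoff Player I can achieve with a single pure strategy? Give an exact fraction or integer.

25/3

1: (10)·(2/3) + (5)·(1/3) = 25/3.
2: (8)·(2/3) + (6)·(1/3) = 22/3.
3: (7)·(2/3) + (6)·(1/3) = 20/3.
4: (1)·(2/3) + (6)·(1/3) = 8/3.
The best pure response is 1 with expected payoff 25/3.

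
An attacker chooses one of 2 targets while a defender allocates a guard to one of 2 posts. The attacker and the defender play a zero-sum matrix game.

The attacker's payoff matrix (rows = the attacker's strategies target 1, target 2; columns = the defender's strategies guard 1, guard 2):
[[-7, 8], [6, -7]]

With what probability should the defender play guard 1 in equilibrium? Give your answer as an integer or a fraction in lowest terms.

15/28

Row minima are -7 and -7, so the attacker's maximin is -7; column maxima are 6 and 8, so the defender's minimax is 6. These differ, so the equilibrium is in mixed strategies.
Let the defender play guard 1 with probability q. The attacker is indifferent when −7q + 8(1−q) = 6q − 7(1−q), giving q = 15/28.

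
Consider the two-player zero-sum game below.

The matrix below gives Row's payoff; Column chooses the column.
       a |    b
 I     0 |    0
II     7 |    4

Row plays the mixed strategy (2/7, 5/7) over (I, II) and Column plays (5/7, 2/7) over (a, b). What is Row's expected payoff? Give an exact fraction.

Against (5/7, 2/7), each row's expected payoff is I: 0; II: 43/7.
Taking the (2/7, 5/7)-weighted average: (2/7)·(0) + (5/7)·(43/7) = 215/49.

215/49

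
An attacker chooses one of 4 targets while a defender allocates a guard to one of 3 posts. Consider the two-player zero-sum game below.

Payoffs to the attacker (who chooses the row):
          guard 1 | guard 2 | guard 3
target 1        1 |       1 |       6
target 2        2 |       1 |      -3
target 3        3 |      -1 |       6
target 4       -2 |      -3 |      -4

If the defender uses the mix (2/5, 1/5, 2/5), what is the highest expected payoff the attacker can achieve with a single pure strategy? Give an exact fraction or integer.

target 1: (1)·(2/5) + (1)·(1/5) + (6)·(2/5) = 3.
target 2: (2)·(2/5) + (1)·(1/5) + (-3)·(2/5) = -1/5.
target 3: (3)·(2/5) + (-1)·(1/5) + (6)·(2/5) = 17/5.
target 4: (-2)·(2/5) + (-3)·(1/5) + (-4)·(2/5) = -3.
The best pure response is target 3 with expected payoff 17/5.

17/5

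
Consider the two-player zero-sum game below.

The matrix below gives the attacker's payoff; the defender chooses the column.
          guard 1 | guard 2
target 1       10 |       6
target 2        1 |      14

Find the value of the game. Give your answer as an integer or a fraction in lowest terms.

134/17

Row minima are 6 and 1, so the attacker's maximin is 6; column maxima are 10 and 14, so the defender's minimax is 10. These differ, so the equilibrium is in mixed strategies.
Let the attacker play target 1 with probability p. The defender is indifferent when 10p + (1−p) = 6p + 14(1−p), giving p = 13/17.
Let the defender play guard 1 with probability q. The attacker is indifferent when 10q + 6(1−q) = q + 14(1−q), giving q = 8/17.
The value is 10·(8/17) + (6)·(9/17) = 134/17.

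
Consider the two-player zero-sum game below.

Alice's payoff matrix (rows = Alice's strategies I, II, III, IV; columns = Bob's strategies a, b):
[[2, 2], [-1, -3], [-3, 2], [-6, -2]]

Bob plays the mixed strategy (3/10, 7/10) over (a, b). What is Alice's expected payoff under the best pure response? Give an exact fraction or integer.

2

I: (2)·(3/10) + (2)·(7/10) = 2.
II: (-1)·(3/10) + (-3)·(7/10) = -12/5.
III: (-3)·(3/10) + (2)·(7/10) = 1/2.
IV: (-6)·(3/10) + (-2)·(7/10) = -16/5.
The best pure response is I with expected payoff 2.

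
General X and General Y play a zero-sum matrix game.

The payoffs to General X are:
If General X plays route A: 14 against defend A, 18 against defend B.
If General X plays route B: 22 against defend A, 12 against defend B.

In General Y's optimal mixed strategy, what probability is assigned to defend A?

Row minima are 14 and 12, so General X's maximin is 14; column maxima are 22 and 18, so General Y's minimax is 18. These differ, so the equilibrium is in mixed strategies.
Let General Y play defend A with probability q. General X is indifferent when 14q + 18(1−q) = 22q + 12(1−q), giving q = 3/7.

3/7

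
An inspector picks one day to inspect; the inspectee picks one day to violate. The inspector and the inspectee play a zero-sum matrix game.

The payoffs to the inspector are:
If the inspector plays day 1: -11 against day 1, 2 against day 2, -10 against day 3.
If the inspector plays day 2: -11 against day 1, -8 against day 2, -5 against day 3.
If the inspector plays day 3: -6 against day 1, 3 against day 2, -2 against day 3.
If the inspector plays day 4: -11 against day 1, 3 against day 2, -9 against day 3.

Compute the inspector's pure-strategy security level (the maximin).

The worst-case payoff for each row is day 1: -11, day 2: -11, day 3: -6, day 4: -11.
The best of these is -6.

-6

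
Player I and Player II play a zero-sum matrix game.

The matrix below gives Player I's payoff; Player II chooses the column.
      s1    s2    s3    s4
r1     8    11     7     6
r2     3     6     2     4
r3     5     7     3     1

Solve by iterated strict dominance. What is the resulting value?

6

Column s1 is strictly dominated by s3 for Player II (7<8, 2<3, 3<5); eliminate s1.
Row r3 is strictly dominated by row r1 (11>7, 7>3, 6>1); eliminate r3.
Column s2 is strictly dominated by s3 for Player II (7<11, 2<6); eliminate s2.
Row r2 is strictly dominated by row r1 (7>2, 6>4); eliminate r2.
Column s3 is strictly dominated by s4 for Player II (6<7); eliminate s3.
Only (r1, s4) remains, with payoff 6.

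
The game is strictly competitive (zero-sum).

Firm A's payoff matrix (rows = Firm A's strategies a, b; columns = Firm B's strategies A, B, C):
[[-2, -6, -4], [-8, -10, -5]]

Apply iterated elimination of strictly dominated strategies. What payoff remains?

-6

Column A is strictly dominated by B for Firm B (-6<-2, -10<-8); eliminate A.
Column C is strictly dominated by B for Firm B (-6<-4, -10<-5); eliminate C.
Row b is strictly dominated by row a (-6>-10); eliminate b.
Only (a, B) remains, with payoff -6.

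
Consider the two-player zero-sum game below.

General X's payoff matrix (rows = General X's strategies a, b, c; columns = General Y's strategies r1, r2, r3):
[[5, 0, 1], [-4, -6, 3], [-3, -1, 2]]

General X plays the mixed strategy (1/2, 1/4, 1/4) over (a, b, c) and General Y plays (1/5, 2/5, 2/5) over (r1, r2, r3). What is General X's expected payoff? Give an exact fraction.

Against (1/5, 2/5, 2/5), each row's expected payoff is a: 7/5; b: -2; c: -1/5.
Taking the (1/2, 1/4, 1/4)-weighted average: (1/2)·(7/5) + (1/4)·(-2) + (1/4)·(-1/5) = 3/20.

3/20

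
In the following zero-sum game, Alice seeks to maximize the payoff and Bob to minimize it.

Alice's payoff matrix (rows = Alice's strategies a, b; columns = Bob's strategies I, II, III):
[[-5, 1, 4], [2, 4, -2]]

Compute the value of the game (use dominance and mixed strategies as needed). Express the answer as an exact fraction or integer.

Column II is strictly dominated by I for Bob (it gives Alice more in every row).
The remaining 2×2 game on (a, b) × (I, III) has no saddle point. Let Alice play a with probability p; indifference gives −5p + 2(1−p) = 4p − 2(1−p), so p = 4/13.
Similarly Bob's optimal q on I is 6/13, and the value is -5·(6/13) + (4)·(7/13) = -2/13.

-2/13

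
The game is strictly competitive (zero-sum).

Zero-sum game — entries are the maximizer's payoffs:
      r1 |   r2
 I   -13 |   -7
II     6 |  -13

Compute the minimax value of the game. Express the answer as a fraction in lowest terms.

Row minima are -13 and -13, so the maximizer's maximin is -13; column maxima are 6 and -7, so the minimizer's minimax is -7. These differ, so the equilibrium is in mixed strategies.
Let the maximizer play I with probability p. The minimizer is indifferent when −13p + 6(1−p) = −7p − 13(1−p), giving p = 19/25.
Let the minimizer play r1 with probability q. The maximizer is indifferent when −13q − 7(1−q) = 6q − 13(1−q), giving q = 6/25.
The value is -13·(6/25) + (-7)·(19/25) = -211/25.

-211/25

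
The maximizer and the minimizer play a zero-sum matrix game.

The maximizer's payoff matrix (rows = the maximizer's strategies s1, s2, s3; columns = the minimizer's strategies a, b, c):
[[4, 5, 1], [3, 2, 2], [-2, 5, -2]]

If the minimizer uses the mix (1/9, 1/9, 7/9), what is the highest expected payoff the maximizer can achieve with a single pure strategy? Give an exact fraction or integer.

s1: (4)·(1/9) + (5)·(1/9) + (1)·(7/9) = 16/9.
s2: (3)·(1/9) + (2)·(1/9) + (2)·(7/9) = 19/9.
s3: (-2)·(1/9) + (5)·(1/9) + (-2)·(7/9) = -11/9.
The best pure response is s2 with expected payoff 19/9.

19/9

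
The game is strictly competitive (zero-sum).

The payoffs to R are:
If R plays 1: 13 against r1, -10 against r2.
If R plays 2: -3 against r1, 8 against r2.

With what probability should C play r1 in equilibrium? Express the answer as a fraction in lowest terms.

Row minima are -10 and -3, so R's maximin is -3; column maxima are 13 and 8, so C's minimax is 8. These differ, so the equilibrium is in mixed strategies.
Let C play r1 with probability q. R is indifferent when 13q − 10(1−q) = −3q + 8(1−q), giving q = 9/17.

9/17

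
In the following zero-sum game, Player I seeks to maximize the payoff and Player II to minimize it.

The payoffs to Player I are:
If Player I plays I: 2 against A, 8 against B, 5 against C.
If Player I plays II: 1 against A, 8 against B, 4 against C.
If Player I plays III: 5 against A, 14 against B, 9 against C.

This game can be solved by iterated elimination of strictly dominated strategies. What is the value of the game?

Row I is strictly dominated by row III (5>2, 14>8, 9>5); eliminate I.
Column C is strictly dominated by A for Player II (1<4, 5<9); eliminate C.
Row II is strictly dominated by row III (5>1, 14>8); eliminate II.
Column B is strictly dominated by A for Player II (5<14); eliminate B.
Only (III, A) remains, with payoff 5.

5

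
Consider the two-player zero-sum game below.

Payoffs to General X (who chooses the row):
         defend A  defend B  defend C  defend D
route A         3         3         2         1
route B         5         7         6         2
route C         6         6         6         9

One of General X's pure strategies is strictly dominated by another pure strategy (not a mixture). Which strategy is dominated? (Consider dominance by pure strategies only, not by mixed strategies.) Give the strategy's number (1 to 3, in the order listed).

Compare route A with route B: 5 > 3, 7 > 3, 6 > 2, 2 > 1.
So route B strictly dominates route A for General X; route A is strictly dominated.

1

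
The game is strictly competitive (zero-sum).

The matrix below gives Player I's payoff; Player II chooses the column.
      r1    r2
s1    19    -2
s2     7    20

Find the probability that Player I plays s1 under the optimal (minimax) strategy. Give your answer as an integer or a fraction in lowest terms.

Row minima are -2 and 7, so Player I's maximin is 7; column maxima are 19 and 20, so Player II's minimax is 19. These differ, so the equilibrium is in mixed strategies.
Let Player I play s1 with probability p. Player II is indifferent when 19p + 7(1−p) = −2p + 20(1−p), giving p = 13/34.

13/34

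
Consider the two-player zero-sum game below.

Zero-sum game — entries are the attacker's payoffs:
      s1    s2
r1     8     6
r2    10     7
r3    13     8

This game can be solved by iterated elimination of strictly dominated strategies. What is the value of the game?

Row r2 is strictly dominated by row r3 (13>10, 8>7); eliminate r2.
Column s1 is strictly dominated by s2 for the defender (6<8, 8<13); eliminate s1.
Row r1 is strictly dominated by row r3 (8>6); eliminate r1.
Only (r3, s2) remains, with payoff 8.

8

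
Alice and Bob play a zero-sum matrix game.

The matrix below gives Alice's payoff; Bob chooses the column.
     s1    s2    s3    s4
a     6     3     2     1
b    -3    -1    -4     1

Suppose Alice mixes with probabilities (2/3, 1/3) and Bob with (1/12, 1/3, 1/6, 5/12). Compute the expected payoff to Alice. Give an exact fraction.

Against (1/12, 1/3, 1/6, 5/12), each row's expected payoff is a: 9/4; b: -5/6.
Taking the (2/3, 1/3)-weighted average: (2/3)·(9/4) + (1/3)·(-5/6) = 11/9.

11/9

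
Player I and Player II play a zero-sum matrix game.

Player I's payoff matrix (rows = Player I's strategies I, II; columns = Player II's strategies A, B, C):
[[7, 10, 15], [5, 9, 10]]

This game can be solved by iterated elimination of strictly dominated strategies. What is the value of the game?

Row II is strictly dominated by row I (7>5, 10>9, 15>10); eliminate II.
Column C is strictly dominated by A for Player II (7<15); eliminate C.
Column B is strictly dominated by A for Player II (7<10); eliminate B.
Only (I, A) remains, with payoff 7.

7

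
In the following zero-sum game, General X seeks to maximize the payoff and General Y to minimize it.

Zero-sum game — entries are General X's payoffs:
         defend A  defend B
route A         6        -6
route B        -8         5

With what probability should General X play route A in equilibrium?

Row minima are -6 and -8, so General X's maximin is -6; column maxima are 6 and 5, so General Y's minimax is 5. These differ, so the equilibrium is in mixed strategies.
Let General X play route A with probability p. General Y is indifferent when 6p − 8(1−p) = −6p + 5(1−p), giving p = 13/25.

13/25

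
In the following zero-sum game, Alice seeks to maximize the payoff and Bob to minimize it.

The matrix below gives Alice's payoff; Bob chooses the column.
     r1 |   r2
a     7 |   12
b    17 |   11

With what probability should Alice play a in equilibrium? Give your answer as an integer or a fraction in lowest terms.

6/11

Row minima are 7 and 11, so Alice's maximin is 11; column maxima are 17 and 12, so Bob's minimax is 12. These differ, so the equilibrium is in mixed strategies.
Let Alice play a with probability p. Bob is indifferent when 7p + 17(1−p) = 12p + 11(1−p), giving p = 6/11.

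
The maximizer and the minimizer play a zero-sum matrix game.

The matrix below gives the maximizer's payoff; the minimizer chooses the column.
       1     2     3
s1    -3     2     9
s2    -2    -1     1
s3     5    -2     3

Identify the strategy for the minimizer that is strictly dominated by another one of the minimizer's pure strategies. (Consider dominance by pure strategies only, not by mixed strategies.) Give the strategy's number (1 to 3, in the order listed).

The minimizer prefers columns that give the maximizer less. Compare 3 with 2: 2 < 9, -1 < 1, -2 < 3.
So 2 strictly dominates 3 for the minimizer; 3 is strictly dominated.

3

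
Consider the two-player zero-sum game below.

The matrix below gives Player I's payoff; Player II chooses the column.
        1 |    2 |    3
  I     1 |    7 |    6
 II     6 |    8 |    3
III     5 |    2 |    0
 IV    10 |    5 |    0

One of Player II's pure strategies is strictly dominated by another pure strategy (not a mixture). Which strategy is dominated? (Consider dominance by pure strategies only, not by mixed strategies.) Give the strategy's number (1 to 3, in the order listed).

Player II prefers columns that give Player I less. Compare 2 with 3: 6 < 7, 3 < 8, 0 < 2, 0 < 5.
So 3 strictly dominates 2 for Player II; 2 is strictly dominated.

2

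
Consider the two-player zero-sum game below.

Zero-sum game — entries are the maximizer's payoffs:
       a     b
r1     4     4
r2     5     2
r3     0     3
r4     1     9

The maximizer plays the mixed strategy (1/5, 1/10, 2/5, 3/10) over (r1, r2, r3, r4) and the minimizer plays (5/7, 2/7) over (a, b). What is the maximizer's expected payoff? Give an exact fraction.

89/35

Against (5/7, 2/7), each row's expected payoff is r1: 4; r2: 29/7; r3: 6/7; r4: 23/7.
Taking the (1/5, 1/10, 2/5, 3/10)-weighted average: (1/5)·(4) + (1/10)·(29/7) + (2/5)·(6/7) + (3/10)·(23/7) = 89/35.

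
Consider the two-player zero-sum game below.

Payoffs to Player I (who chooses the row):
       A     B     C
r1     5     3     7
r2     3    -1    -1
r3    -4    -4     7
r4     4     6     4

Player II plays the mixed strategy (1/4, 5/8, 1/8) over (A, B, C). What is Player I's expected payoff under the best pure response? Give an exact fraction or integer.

21/4

r1: (5)·(1/4) + (3)·(5/8) + (7)·(1/8) = 4.
r2: (3)·(1/4) + (-1)·(5/8) + (-1)·(1/8) = 0.
r3: (-4)·(1/4) + (-4)·(5/8) + (7)·(1/8) = -21/8.
r4: (4)·(1/4) + (6)·(5/8) + (4)·(1/8) = 21/4.
The best pure response is r4 with expected payoff 21/4.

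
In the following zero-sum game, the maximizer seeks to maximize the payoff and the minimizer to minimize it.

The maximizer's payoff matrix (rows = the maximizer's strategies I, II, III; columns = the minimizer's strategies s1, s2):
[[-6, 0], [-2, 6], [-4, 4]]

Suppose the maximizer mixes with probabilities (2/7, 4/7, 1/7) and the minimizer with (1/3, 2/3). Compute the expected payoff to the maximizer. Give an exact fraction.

32/21

Against (1/3, 2/3), each row's expected payoff is I: -2; II: 10/3; III: 4/3.
Taking the (2/7, 4/7, 1/7)-weighted average: (2/7)·(-2) + (4/7)·(10/3) + (1/7)·(4/3) = 32/21.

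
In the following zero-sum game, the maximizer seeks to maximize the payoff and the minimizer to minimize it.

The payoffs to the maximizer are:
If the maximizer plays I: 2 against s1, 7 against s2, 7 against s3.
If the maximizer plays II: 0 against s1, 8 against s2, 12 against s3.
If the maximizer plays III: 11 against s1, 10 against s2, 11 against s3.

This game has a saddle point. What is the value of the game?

Row minima: 2, 0, 10 → the maximizer's maximin is 10.
Column maxima: 11, 10, 12 → the minimizer's minimax is 10.
They coincide at (III, s2), so the value is 10.

10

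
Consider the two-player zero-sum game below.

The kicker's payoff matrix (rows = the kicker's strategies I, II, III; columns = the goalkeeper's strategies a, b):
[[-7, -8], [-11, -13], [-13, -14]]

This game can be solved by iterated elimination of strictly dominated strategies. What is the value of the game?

-8

Row II is strictly dominated by row I (-7>-11, -8>-13); eliminate II.
Column a is strictly dominated by b for the goalkeeper (-8<-7, -14<-13); eliminate a.
Row III is strictly dominated by row I (-8>-14); eliminate III.
Only (I, b) remains, with payoff -8.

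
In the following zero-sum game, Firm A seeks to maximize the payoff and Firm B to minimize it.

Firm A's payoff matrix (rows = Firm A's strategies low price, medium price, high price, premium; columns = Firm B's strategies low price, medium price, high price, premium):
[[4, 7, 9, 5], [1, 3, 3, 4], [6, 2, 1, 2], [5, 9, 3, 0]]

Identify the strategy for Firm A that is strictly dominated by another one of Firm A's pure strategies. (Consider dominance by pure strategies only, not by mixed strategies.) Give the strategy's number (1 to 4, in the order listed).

2

Compare medium price with low price: 4 > 1, 7 > 3, 9 > 3, 5 > 4.
So low price strictly dominates medium price for Firm A; medium price is strictly dominated.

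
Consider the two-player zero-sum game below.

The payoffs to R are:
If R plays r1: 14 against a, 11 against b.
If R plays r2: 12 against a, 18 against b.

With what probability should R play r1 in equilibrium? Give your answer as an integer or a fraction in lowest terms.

2/3

Row minima are 11 and 12, so R's maximin is 12; column maxima are 14 and 18, so C's minimax is 14. These differ, so the equilibrium is in mixed strategies.
Let R play r1 with probability p. C is indifferent when 14p + 12(1−p) = 11p + 18(1−p), giving p = 2/3.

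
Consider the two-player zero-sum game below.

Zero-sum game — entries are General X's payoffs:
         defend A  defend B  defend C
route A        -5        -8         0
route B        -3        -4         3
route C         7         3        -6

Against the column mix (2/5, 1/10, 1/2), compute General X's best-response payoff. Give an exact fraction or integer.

route A: (-5)·(2/5) + (-8)·(1/10) + (0)·(1/2) = -14/5.
route B: (-3)·(2/5) + (-4)·(1/10) + (3)·(1/2) = -1/10.
route C: (7)·(2/5) + (3)·(1/10) + (-6)·(1/2) = 1/10.
The best pure response is route C with expected payoff 1/10.

1/10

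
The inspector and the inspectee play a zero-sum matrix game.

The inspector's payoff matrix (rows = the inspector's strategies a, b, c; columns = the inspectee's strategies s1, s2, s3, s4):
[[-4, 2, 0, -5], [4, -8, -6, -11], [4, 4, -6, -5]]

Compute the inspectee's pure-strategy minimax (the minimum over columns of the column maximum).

-5

The worst case (largest entry) in each column is s1: 4, s2: 4, s3: 0, s4: -5.
The best (smallest) of these is -5.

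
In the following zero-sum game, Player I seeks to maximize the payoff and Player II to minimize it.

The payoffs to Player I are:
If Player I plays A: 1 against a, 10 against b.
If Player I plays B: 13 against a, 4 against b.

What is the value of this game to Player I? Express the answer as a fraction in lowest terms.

7

Row minima are 1 and 4, so Player I's maximin is 4; column maxima are 13 and 10, so Player II's minimax is 10. These differ, so the equilibrium is in mixed strategies.
Let Player I play A with probability p. Player II is indifferent when p + 13(1−p) = 10p + 4(1−p), giving p = 1/2.
Let Player II play a with probability q. Player I is indifferent when q + 10(1−q) = 13q + 4(1−q), giving q = 1/3.
The value is 1·(1/3) + (10)·(2/3) = 7.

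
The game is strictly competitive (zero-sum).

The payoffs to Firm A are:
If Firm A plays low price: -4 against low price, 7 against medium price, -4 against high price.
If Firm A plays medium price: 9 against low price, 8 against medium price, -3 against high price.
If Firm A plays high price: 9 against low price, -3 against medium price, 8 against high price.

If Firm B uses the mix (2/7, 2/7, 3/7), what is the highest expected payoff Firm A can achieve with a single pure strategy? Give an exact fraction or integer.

36/7

low price: (-4)·(2/7) + (7)·(2/7) + (-4)·(3/7) = -6/7.
medium price: (9)·(2/7) + (8)·(2/7) + (-3)·(3/7) = 25/7.
high price: (9)·(2/7) + (-3)·(2/7) + (8)·(3/7) = 36/7.
The best pure response is high price with expected payoff 36/7.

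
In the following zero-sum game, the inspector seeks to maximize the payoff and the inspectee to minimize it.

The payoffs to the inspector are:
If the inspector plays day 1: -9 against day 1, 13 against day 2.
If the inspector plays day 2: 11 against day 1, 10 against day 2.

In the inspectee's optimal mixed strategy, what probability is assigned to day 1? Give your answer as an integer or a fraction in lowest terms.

Row minima are -9 and 10, so the inspector's maximin is 10; column maxima are 11 and 13, so the inspectee's minimax is 11. These differ, so the equilibrium is in mixed strategies.
Let the inspectee play day 1 with probability q. The inspector is indifferent when −9q + 13(1−q) = 11q + 10(1−q), giving q = 3/23.

3/23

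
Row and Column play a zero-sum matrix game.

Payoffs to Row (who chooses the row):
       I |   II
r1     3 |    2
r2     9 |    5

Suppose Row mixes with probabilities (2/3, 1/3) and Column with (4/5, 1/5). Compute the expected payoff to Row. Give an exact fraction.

23/5

Against (4/5, 1/5), each row's expected payoff is r1: 14/5; r2: 41/5.
Taking the (2/3, 1/3)-weighted average: (2/3)·(14/5) + (1/3)·(41/5) = 23/5.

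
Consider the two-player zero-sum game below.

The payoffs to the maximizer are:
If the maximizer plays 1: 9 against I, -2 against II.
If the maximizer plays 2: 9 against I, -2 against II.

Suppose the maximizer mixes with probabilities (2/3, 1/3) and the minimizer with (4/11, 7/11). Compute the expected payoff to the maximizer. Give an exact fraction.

2

Against (4/11, 7/11), each row's expected payoff is 1: 2; 2: 2.
Taking the (2/3, 1/3)-weighted average: (2/3)·(2) + (1/3)·(2) = 2.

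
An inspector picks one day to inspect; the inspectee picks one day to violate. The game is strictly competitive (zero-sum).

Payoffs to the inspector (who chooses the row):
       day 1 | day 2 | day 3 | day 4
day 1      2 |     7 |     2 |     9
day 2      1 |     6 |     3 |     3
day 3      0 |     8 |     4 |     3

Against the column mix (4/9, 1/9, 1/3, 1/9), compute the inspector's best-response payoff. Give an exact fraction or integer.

day 1: (2)·(4/9) + (7)·(1/9) + (2)·(1/3) + (9)·(1/9) = 10/3.
day 2: (1)·(4/9) + (6)·(1/9) + (3)·(1/3) + (3)·(1/9) = 22/9.
day 3: (0)·(4/9) + (8)·(1/9) + (4)·(1/3) + (3)·(1/9) = 23/9.
The best pure response is day 1 with expected payoff 10/3.

10/3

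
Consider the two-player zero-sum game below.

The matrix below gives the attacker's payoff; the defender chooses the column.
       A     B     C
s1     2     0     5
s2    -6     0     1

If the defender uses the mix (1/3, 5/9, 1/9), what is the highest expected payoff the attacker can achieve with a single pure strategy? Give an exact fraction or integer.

s1: (2)·(1/3) + (0)·(5/9) + (5)·(1/9) = 11/9.
s2: (-6)·(1/3) + (0)·(5/9) + (1)·(1/9) = -17/9.
The best pure response is s1 with expected payoff 11/9.

11/9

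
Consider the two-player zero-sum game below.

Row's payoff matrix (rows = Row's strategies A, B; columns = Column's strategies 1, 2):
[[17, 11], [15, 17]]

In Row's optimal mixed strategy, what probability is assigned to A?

Row minima are 11 and 15, so Row's maximin is 15; column maxima are 17 and 17, so Column's minimax is 17. These differ, so the equilibrium is in mixed strategies.
Let Row play A with probability p. Column is indifferent when 17p + 15(1−p) = 11p + 17(1−p), giving p = 1/4.

1/4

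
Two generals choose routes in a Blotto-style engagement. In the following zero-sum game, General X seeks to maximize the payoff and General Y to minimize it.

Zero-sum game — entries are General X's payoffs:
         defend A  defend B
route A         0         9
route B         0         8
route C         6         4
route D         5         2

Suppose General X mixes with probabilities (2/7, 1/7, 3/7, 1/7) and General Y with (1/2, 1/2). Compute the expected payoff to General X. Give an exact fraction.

Against (1/2, 1/2), each row's expected payoff is route A: 9/2; route B: 4; route C: 5; route D: 7/2.
Taking the (2/7, 1/7, 3/7, 1/7)-weighted average: (2/7)·(9/2) + (1/7)·(4) + (3/7)·(5) + (1/7)·(7/2) = 9/2.

9/2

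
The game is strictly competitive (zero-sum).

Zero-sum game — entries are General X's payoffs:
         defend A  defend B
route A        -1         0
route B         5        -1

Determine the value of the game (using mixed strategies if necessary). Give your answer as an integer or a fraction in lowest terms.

-1/7

Row minima are -1 and -1, so General X's maximin is -1; column maxima are 5 and 0, so General Y's minimax is 0. These differ, so the equilibrium is in mixed strategies.
Let General X play route A with probability p. General Y is indifferent when −p + 5(1−p) = −(1−p), giving p = 6/7.
Let General Y play defend A with probability q. General X is indifferent when −q = 5q − (1−q), giving q = 1/7.
The value is -1·(1/7) + (0)·(6/7) = -1/7.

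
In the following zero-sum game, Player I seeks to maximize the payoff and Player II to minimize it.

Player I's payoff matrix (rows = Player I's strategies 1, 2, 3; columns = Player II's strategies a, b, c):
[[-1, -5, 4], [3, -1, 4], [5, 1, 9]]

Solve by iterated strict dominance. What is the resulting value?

1

Row 1 is strictly dominated by row 3 (5>-1, 1>-5, 9>4); eliminate 1.
Column a is strictly dominated by b for Player II (-1<3, 1<5); eliminate a.
Column c is strictly dominated by b for Player II (-1<4, 1<9); eliminate c.
Row 2 is strictly dominated by row 3 (1>-1); eliminate 2.
Only (3, b) remains, with payoff 1.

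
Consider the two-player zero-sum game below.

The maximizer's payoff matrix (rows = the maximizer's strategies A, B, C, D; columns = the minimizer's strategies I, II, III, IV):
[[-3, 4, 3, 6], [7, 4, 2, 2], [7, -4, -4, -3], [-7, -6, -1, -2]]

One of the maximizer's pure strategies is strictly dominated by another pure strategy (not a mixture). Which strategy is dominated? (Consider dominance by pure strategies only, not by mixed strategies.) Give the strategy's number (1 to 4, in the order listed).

Compare D with A: -3 > -7, 4 > -6, 3 > -1, 6 > -2.
So A strictly dominates D for the maximizer; D is strictly dominated.

4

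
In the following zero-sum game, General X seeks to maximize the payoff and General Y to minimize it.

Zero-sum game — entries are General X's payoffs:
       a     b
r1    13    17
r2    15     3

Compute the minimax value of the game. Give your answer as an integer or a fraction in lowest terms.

Row minima are 13 and 3, so General X's maximin is 13; column maxima are 15 and 17, so General Y's minimax is 15. These differ, so the equilibrium is in mixed strategies.
Let General X play r1 with probability p. General Y is indifferent when 13p + 15(1−p) = 17p + 3(1−p), giving p = 3/4.
Let General Y play a with probability q. General X is indifferent when 13q + 17(1−q) = 15q + 3(1−q), giving q = 7/8.
The value is 13·(7/8) + (17)·(1/8) = 27/2.

27/2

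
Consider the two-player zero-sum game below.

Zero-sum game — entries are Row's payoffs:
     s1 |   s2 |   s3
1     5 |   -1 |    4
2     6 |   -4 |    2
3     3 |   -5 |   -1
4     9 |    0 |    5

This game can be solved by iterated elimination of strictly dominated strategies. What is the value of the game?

0

Column s3 is strictly dominated by s2 for Column (-1<4, -4<2, -5<-1, 0<5); eliminate s3.
Row 1 is strictly dominated by row 4 (9>5, 0>-1); eliminate 1.
Row 2 is strictly dominated by row 4 (9>6, 0>-4); eliminate 2.
Column s1 is strictly dominated by s2 for Column (-5<3, 0<9); eliminate s1.
Row 3 is strictly dominated by row 4 (0>-5); eliminate 3.
Only (4, s2) remains, with payoff 0.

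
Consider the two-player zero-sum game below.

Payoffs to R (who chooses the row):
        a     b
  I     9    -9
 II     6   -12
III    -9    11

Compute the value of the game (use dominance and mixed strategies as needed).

Row II is strictly dominated by row I, so R never plays it.
The remaining 2×2 game on (I, III) × (a, b) has no saddle point. Let R play I with probability p; indifference gives 9p − 9(1−p) = −9p + 11(1−p), so p = 10/19.
Similarly C's optimal q on a is 10/19, and the value is 9·(10/19) + (-9)·(9/19) = 9/19.

9/19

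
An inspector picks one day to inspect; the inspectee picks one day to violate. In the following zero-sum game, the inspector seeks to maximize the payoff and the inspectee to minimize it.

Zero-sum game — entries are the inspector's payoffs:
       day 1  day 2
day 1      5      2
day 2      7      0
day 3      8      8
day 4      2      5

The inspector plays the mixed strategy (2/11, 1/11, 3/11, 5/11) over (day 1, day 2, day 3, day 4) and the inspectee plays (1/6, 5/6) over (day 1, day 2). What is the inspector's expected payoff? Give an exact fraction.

Against (1/6, 5/6), each row's expected payoff is day 1: 5/2; day 2: 7/6; day 3: 8; day 4: 9/2.
Taking the (2/11, 1/11, 3/11, 5/11)-weighted average: (2/11)·(5/2) + (1/11)·(7/6) + (3/11)·(8) + (5/11)·(9/2) = 158/33.

158/33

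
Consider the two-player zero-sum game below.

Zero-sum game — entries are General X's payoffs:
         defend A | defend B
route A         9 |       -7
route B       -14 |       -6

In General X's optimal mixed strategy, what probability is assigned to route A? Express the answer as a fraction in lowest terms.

1/3

Row minima are -7 and -14, so General X's maximin is -7; column maxima are 9 and -6, so General Y's minimax is -6. These differ, so the equilibrium is in mixed strategies.
Let General X play route A with probability p. General Y is indifferent when 9p − 14(1−p) = −7p − 6(1−p), giving p = 1/3.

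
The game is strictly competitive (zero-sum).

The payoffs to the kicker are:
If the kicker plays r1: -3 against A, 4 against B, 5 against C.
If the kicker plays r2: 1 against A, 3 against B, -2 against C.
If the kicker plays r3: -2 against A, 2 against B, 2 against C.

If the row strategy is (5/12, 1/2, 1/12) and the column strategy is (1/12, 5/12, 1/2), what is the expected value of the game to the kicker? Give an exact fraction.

31/16

Against (1/12, 5/12, 1/2), each row's expected payoff is r1: 47/12; r2: 1/3; r3: 5/3.
Taking the (5/12, 1/2, 1/12)-weighted average: (5/12)·(47/12) + (1/2)·(1/3) + (1/12)·(5/3) = 31/16.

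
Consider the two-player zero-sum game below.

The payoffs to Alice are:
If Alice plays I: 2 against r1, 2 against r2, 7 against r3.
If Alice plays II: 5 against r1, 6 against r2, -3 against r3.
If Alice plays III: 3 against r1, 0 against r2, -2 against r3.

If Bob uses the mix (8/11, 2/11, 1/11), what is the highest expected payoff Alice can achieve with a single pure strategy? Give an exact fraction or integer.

I: (2)·(8/11) + (2)·(2/11) + (7)·(1/11) = 27/11.
II: (5)·(8/11) + (6)·(2/11) + (-3)·(1/11) = 49/11.
III: (3)·(8/11) + (0)·(2/11) + (-2)·(1/11) = 2.
The best pure response is II with expected payoff 49/11.

49/11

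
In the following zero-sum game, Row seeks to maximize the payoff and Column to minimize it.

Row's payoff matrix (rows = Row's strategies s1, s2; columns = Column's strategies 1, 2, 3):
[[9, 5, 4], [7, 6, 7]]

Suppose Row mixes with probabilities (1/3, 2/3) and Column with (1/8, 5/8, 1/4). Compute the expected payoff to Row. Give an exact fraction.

6

Against (1/8, 5/8, 1/4), each row's expected payoff is s1: 21/4; s2: 51/8.
Taking the (1/3, 2/3)-weighted average: (1/3)·(21/4) + (2/3)·(51/8) = 6.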